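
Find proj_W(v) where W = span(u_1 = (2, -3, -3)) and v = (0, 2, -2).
proj_W(v) = (0, 0, 0)

Set up U = [u_1 | ... | u_1] ∈ R^(3×1). The projector onto W = col(U) is P = U (U^T U)^(-1) U^T.
Compute U^T U =
  [22],
and U^T v = (0).
Solve U^T U · c = U^T v for the coefficients: c = (0). The projection is proj_W(v) = U c.
Check: (v - proj_W(v)) · u_1 = 0  (should be 0).
Result: proj_W(v) = (0, 0, 0).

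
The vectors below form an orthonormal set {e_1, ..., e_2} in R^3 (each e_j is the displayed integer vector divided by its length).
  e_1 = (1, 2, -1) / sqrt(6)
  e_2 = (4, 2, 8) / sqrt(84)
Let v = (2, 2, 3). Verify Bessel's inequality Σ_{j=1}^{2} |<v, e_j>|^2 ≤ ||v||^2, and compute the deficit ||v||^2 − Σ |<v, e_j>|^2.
Σ |<v, e_j>|^2 = 237/14; ||v||^2 = 17; deficit = 1/14

Write each e_j = u_j / sqrt(<u_j, u_j>) where u_j is the displayed integer vector. Then <v, e_j> = <v, u_j> / sqrt(<u_j, u_j>), so |<v, e_j>|^2 = <v, u_j>^2 / <u_j, u_j>.
Coefficients: <v, e_1> = 3/sqrt(6), <v, e_2> = 36/sqrt(84).
Square and sum: Σ |<v, e_j>|^2 = 237/14.
Compute ||v||^2 = v·v = 17.
Deficit = 17 − 237/14 = 1/14 ≥ 0, confirming Bessel's inequality. (The deficit equals ||v − Σ <v,e_j> e_j||^2, the squared distance from v to span{e_j}.)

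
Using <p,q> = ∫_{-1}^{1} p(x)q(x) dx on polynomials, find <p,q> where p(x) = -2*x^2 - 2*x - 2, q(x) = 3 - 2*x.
<p,q> = -40/3

Expand the product: p(x)·q(x) = 4*x^3 - 2*x^2 - 2*x - 6.
∫_{-1}^{1} of each monomial x^k gives [2/(k+1) if k even, 0 if k odd]. Integrating term-by-term (or equivalently evaluating the antiderivative F(x) = x^4 - 2*x^3/3 - x^2 - 6*x at the endpoints):
  F(1) − F(−1) = -20/3 − (20/3) = -40/3.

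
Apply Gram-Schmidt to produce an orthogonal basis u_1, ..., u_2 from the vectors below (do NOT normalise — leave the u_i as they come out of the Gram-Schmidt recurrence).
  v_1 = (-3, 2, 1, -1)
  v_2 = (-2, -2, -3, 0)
Orthogonal basis:
  u_1 = (-3, 2, 1, -1)
  u_2 = (-11/5, -28/15, -44/15, -1/15)

Apply the Gram-Schmidt recurrence
  u_1 = v_1
  u_i = v_i − Σ_{j<i} ((v_i · u_j) / (u_j · u_j)) · u_j.

Step by step this gives:
  u_1 = (-3, 2, 1, -1)
  u_2 = (-11/5, -28/15, -44/15, -1/15)

Orthogonality check:
  u_2 · u_1 = 0 (should be 0)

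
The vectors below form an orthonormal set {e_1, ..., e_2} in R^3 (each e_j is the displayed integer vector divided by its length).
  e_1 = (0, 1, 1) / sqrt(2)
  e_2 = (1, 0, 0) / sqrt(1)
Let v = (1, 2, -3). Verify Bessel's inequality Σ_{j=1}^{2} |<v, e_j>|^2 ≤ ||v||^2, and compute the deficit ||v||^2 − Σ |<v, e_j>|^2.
Σ |<v, e_j>|^2 = 3/2; ||v||^2 = 14; deficit = 25/2

Write each e_j = u_j / sqrt(<u_j, u_j>) where u_j is the displayed integer vector. Then <v, e_j> = <v, u_j> / sqrt(<u_j, u_j>), so |<v, e_j>|^2 = <v, u_j>^2 / <u_j, u_j>.
Coefficients: <v, e_1> = -1/sqrt(2), <v, e_2> = 1/sqrt(1).
Square and sum: Σ |<v, e_j>|^2 = 3/2.
Compute ||v||^2 = v·v = 14.
Deficit = 14 − 3/2 = 25/2 ≥ 0, confirming Bessel's inequality. (The deficit equals ||v − Σ <v,e_j> e_j||^2, the squared distance from v to span{e_j}.)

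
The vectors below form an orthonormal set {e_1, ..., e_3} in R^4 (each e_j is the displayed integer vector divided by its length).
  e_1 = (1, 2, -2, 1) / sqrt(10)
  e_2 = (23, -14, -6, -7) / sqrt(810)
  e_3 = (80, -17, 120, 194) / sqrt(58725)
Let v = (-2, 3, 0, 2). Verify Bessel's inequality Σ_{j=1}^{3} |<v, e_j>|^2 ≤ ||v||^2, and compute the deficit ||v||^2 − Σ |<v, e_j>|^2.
Σ |<v, e_j>|^2 = 12309/725; ||v||^2 = 17; deficit = 16/725

Write each e_j = u_j / sqrt(<u_j, u_j>) where u_j is the displayed integer vector. Then <v, e_j> = <v, u_j> / sqrt(<u_j, u_j>), so |<v, e_j>|^2 = <v, u_j>^2 / <u_j, u_j>.
Coefficients: <v, e_1> = 6/sqrt(10), <v, e_2> = -102/sqrt(810), <v, e_3> = 177/sqrt(58725).
Square and sum: Σ |<v, e_j>|^2 = 12309/725.
Compute ||v||^2 = v·v = 17.
Deficit = 17 − 12309/725 = 16/725 ≥ 0, confirming Bessel's inequality. (The deficit equals ||v − Σ <v,e_j> e_j||^2, the squared distance from v to span{e_j}.)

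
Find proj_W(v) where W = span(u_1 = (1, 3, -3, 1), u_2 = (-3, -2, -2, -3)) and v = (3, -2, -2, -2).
proj_W(v) = (-131/242, -1/11, -95/121, -131/242)

Set up U = [u_1 | ... | u_2] ∈ R^(4×2). The projector onto W = col(U) is P = U (U^T U)^(-1) U^T.
Compute U^T U =
  [20, -6]
  [-6, 26],
and U^T v = (1, 5).
Solve U^T U · c = U^T v for the coefficients: c = (14/121, 53/242). The projection is proj_W(v) = U c.
Check: (v - proj_W(v)) · u_1 = 0  (should be 0).
Check: (v - proj_W(v)) · u_2 = 0  (should be 0).
Result: proj_W(v) = (-131/242, -1/11, -95/121, -131/242).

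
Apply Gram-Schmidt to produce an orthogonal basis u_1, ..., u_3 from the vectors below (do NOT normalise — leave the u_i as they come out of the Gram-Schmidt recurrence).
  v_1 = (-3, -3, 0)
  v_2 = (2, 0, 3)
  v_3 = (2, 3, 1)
Orthogonal basis:
  u_1 = (-3, -3, 0)
  u_2 = (1, -1, 3)
  u_3 = (-15/22, 15/22, 5/11)

Apply the Gram-Schmidt recurrence
  u_1 = v_1
  u_i = v_i − Σ_{j<i} ((v_i · u_j) / (u_j · u_j)) · u_j.

Step by step this gives:
  u_1 = (-3, -3, 0)
  u_2 = (1, -1, 3)
  u_3 = (-15/22, 15/22, 5/11)

Orthogonality check:
  u_2 · u_1 = 0 (should be 0)
  u_3 · u_1 = 0 (should be 0)
  u_3 · u_2 = 0 (should be 0)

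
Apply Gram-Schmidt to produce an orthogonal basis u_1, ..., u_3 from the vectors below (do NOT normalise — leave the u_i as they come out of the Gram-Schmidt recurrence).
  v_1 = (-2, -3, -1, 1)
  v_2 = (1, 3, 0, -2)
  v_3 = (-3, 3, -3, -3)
Orthogonal basis:
  u_1 = (-2, -3, -1, 1)
  u_2 = (-11/15, 2/5, -13/15, -17/15)
  u_3 = (-36/41, 42/41, -9/41, 45/41)

Apply the Gram-Schmidt recurrence
  u_1 = v_1
  u_i = v_i − Σ_{j<i} ((v_i · u_j) / (u_j · u_j)) · u_j.

Step by step this gives:
  u_1 = (-2, -3, -1, 1)
  u_2 = (-11/15, 2/5, -13/15, -17/15)
  u_3 = (-36/41, 42/41, -9/41, 45/41)

Orthogonality check:
  u_2 · u_1 = 0 (should be 0)
  u_3 · u_1 = 0 (should be 0)
  u_3 · u_2 = 0 (should be 0)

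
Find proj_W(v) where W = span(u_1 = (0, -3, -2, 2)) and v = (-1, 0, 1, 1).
proj_W(v) = (0, 0, 0, 0)

Set up U = [u_1 | ... | u_1] ∈ R^(4×1). The projector onto W = col(U) is P = U (U^T U)^(-1) U^T.
Compute U^T U =
  [17],
and U^T v = (0).
Solve U^T U · c = U^T v for the coefficients: c = (0). The projection is proj_W(v) = U c.
Check: (v - proj_W(v)) · u_1 = 0  (should be 0).
Result: proj_W(v) = (0, 0, 0, 0).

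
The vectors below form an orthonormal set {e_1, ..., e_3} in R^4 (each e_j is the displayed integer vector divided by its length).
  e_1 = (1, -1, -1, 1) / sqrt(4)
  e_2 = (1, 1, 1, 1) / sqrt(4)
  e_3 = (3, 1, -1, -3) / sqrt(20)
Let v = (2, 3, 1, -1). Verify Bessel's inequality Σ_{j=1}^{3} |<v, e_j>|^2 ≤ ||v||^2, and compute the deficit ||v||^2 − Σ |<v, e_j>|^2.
Σ |<v, e_j>|^2 = 291/20; ||v||^2 = 15; deficit = 9/20

Write each e_j = u_j / sqrt(<u_j, u_j>) where u_j is the displayed integer vector. Then <v, e_j> = <v, u_j> / sqrt(<u_j, u_j>), so |<v, e_j>|^2 = <v, u_j>^2 / <u_j, u_j>.
Coefficients: <v, e_1> = -3/sqrt(4), <v, e_2> = 5/sqrt(4), <v, e_3> = 11/sqrt(20).
Square and sum: Σ |<v, e_j>|^2 = 291/20.
Compute ||v||^2 = v·v = 15.
Deficit = 15 − 291/20 = 9/20 ≥ 0, confirming Bessel's inequality. (The deficit equals ||v − Σ <v,e_j> e_j||^2, the squared distance from v to span{e_j}.)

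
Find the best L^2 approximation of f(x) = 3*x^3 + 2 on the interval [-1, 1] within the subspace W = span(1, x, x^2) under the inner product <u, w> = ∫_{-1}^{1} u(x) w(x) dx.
g(x) = 9*x/5 + 2

The best approximation g ∈ W is the orthogonal projection of f onto W. Writing g = a_0 + a_1 x + a_2 x^2, the coefficients solve the normal equations G · a = b where
  G_{ij} = <φ_i, φ_j> and b_i = <f, φ_i>, with φ_0 = 1, φ_1 = x, φ_2 = x^2.
G =
  [2, 0, 2/3]
  [0, 2/3, 0]
  [2/3, 0, 2/5],
b = (4, 6/5, 4/3).
Solving gives a_0 = 2, a_1 = 9/5, a_2 = 0, so
  g(x) = 9*x/5 + 2.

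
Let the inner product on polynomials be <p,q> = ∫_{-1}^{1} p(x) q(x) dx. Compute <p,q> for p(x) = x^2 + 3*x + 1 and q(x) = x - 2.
<p,q> = -10/3

Expand the product: p(x)·q(x) = x^3 + x^2 - 5*x - 2.
∫_{-1}^{1} of each monomial x^k gives [2/(k+1) if k even, 0 if k odd]. Integrating term-by-term (or equivalently evaluating the antiderivative F(x) = x^4/4 + x^3/3 - 5*x^2/2 - 2*x at the endpoints):
  F(1) − F(−1) = -47/12 − (-7/12) = -10/3.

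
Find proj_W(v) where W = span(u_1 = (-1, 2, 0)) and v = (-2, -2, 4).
proj_W(v) = (2/5, -4/5, 0)

Set up U = [u_1 | ... | u_1] ∈ R^(3×1). The projector onto W = col(U) is P = U (U^T U)^(-1) U^T.
Compute U^T U =
  [5],
and U^T v = (-2).
Solve U^T U · c = U^T v for the coefficients: c = (-2/5). The projection is proj_W(v) = U c.
Check: (v - proj_W(v)) · u_1 = 0  (should be 0).
Result: proj_W(v) = (2/5, -4/5, 0).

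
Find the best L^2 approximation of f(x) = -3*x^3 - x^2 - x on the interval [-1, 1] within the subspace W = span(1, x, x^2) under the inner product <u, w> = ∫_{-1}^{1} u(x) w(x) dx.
g(x) = -x^2 - 14*x/5

The best approximation g ∈ W is the orthogonal projection of f onto W. Writing g = a_0 + a_1 x + a_2 x^2, the coefficients solve the normal equations G · a = b where
  G_{ij} = <φ_i, φ_j> and b_i = <f, φ_i>, with φ_0 = 1, φ_1 = x, φ_2 = x^2.
G =
  [2, 0, 2/3]
  [0, 2/3, 0]
  [2/3, 0, 2/5],
b = (-2/3, -28/15, -2/5).
Solving gives a_0 = 0, a_1 = -14/5, a_2 = -1, so
  g(x) = -x^2 - 14*x/5.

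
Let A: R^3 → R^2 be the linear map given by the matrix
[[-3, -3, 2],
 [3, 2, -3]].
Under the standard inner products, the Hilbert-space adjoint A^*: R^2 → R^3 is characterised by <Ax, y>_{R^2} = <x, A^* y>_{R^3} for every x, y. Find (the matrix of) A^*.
A^* = A^T =
[[-3, 3],
 [-3, 2],
 [2, -3]]

For real matrices with standard dot products, the defining identity <Ax, y> = <x, A^* y> gives (Ax)^T y = x^T (A^*) y, i.e. x^T A^T y = x^T (A^*) y. Since this holds for all x, y, we must have A^* = A^T. Therefore
A^* =
[[-3, 3],
 [-3, 2],
 [2, -3]].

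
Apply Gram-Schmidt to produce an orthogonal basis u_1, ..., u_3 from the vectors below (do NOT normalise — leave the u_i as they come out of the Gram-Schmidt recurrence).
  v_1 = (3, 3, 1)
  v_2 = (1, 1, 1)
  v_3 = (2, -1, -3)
Orthogonal basis:
  u_1 = (3, 3, 1)
  u_2 = (-2/19, -2/19, 12/19)
  u_3 = (3/2, -3/2, 0)

Apply the Gram-Schmidt recurrence
  u_1 = v_1
  u_i = v_i − Σ_{j<i} ((v_i · u_j) / (u_j · u_j)) · u_j.

Step by step this gives:
  u_1 = (3, 3, 1)
  u_2 = (-2/19, -2/19, 12/19)
  u_3 = (3/2, -3/2, 0)

Orthogonality check:
  u_2 · u_1 = 0 (should be 0)
  u_3 · u_1 = 0 (should be 0)
  u_3 · u_2 = 0 (should be 0)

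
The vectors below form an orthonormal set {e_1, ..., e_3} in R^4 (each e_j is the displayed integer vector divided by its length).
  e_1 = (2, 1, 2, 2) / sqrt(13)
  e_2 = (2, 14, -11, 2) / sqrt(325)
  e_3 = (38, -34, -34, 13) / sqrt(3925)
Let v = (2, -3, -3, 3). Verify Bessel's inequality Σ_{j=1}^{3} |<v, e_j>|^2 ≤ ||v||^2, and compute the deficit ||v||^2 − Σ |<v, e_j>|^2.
Σ |<v, e_j>|^2 = 4083/157; ||v||^2 = 31; deficit = 784/157

Write each e_j = u_j / sqrt(<u_j, u_j>) where u_j is the displayed integer vector. Then <v, e_j> = <v, u_j> / sqrt(<u_j, u_j>), so |<v, e_j>|^2 = <v, u_j>^2 / <u_j, u_j>.
Coefficients: <v, e_1> = 1/sqrt(13), <v, e_2> = 1/sqrt(325), <v, e_3> = 319/sqrt(3925).
Square and sum: Σ |<v, e_j>|^2 = 4083/157.
Compute ||v||^2 = v·v = 31.
Deficit = 31 − 4083/157 = 784/157 ≥ 0, confirming Bessel's inequality. (The deficit equals ||v − Σ <v,e_j> e_j||^2, the squared distance from v to span{e_j}.)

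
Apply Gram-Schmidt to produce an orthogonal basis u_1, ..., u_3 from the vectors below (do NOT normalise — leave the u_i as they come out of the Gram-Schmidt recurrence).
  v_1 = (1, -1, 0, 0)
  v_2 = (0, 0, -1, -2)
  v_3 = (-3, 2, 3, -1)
Orthogonal basis:
  u_1 = (1, -1, 0, 0)
  u_2 = (0, 0, -1, -2)
  u_3 = (-1/2, -1/2, 14/5, -7/5)

Apply the Gram-Schmidt recurrence
  u_1 = v_1
  u_i = v_i − Σ_{j<i} ((v_i · u_j) / (u_j · u_j)) · u_j.

Step by step this gives:
  u_1 = (1, -1, 0, 0)
  u_2 = (0, 0, -1, -2)
  u_3 = (-1/2, -1/2, 14/5, -7/5)

Orthogonality check:
  u_2 · u_1 = 0 (should be 0)
  u_3 · u_1 = 0 (should be 0)
  u_3 · u_2 = 0 (should be 0)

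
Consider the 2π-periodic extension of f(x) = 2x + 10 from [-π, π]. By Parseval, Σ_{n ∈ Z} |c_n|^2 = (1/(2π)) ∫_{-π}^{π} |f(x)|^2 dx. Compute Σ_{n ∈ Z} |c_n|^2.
Σ |c_n|^2 = 4π^2/3 + 100

Expand and integrate term by term over [-π, π]:
  ∫ (2x)^2 dx = 4·(2π^3/3); ∫ 2·2·(10)·x dx = 0 (odd integrand); ∫ 10^2 dx = 100·2π.
So (1/(2π)) ∫_{-π}^{π} (2x + 10)^2 dx = 4π^2/3 + 100 = 4π^2/3 + 100.
Parseval ⇒ Σ |c_n|^2 = 4π^2/3 + 100.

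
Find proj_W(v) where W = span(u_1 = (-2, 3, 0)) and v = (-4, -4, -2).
proj_W(v) = (8/13, -12/13, 0)

Set up U = [u_1 | ... | u_1] ∈ R^(3×1). The projector onto W = col(U) is P = U (U^T U)^(-1) U^T.
Compute U^T U =
  [13],
and U^T v = (-4).
Solve U^T U · c = U^T v for the coefficients: c = (-4/13). The projection is proj_W(v) = U c.
Check: (v - proj_W(v)) · u_1 = 0  (should be 0).
Result: proj_W(v) = (8/13, -12/13, 0).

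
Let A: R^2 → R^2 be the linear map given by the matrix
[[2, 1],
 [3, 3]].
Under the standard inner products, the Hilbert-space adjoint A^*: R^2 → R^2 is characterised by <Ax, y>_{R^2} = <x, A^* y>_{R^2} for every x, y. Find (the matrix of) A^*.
A^* = A^T =
[[2, 3],
 [1, 3]]

For real matrices with standard dot products, the defining identity <Ax, y> = <x, A^* y> gives (Ax)^T y = x^T (A^*) y, i.e. x^T A^T y = x^T (A^*) y. Since this holds for all x, y, we must have A^* = A^T. Therefore
A^* =
[[2, 3],
 [1, 3]].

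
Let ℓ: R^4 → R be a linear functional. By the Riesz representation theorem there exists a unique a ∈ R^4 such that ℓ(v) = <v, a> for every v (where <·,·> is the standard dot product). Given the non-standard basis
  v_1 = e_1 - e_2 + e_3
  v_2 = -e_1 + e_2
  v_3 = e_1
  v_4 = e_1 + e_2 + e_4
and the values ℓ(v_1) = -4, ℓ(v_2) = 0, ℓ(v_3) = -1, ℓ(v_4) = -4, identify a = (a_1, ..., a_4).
a = (-1, -1, -4, -2)

Write a = (a_1, ..., a_4) in the standard basis. For each basis vector v_i, ℓ(v_i) = <v_i, a> is a linear equation in the a_j's. Collect the n equations into a matrix system V a = ℓ, where row i of V is v_i (expressed in the standard basis). Since V is invertible (lower-triangular with 1s on the diagonal, up to permutation), solve by back-substitution:
  V =
[[1, -1, 1, 0],
 [-1, 1, 0, 0],
 [1, 0, 0, 0],
 [1, 1, 0, 1]]
  V a = (-4, 0, -1, -4)
Solving gives a = (-1, -1, -4, -2).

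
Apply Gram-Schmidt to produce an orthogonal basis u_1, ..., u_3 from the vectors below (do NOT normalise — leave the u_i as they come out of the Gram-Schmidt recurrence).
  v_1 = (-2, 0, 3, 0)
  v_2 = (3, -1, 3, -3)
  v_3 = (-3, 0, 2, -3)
Orthogonal basis:
  u_1 = (-2, 0, 3, 0)
  u_2 = (45/13, -1, 30/13, -3)
  u_3 = (-111/71, 42/355, -74/71, -939/355)

Apply the Gram-Schmidt recurrence
  u_1 = v_1
  u_i = v_i − Σ_{j<i} ((v_i · u_j) / (u_j · u_j)) · u_j.

Step by step this gives:
  u_1 = (-2, 0, 3, 0)
  u_2 = (45/13, -1, 30/13, -3)
  u_3 = (-111/71, 42/355, -74/71, -939/355)

Orthogonality check:
  u_2 · u_1 = 0 (should be 0)
  u_3 · u_1 = 0 (should be 0)
  u_3 · u_2 = 0 (should be 0)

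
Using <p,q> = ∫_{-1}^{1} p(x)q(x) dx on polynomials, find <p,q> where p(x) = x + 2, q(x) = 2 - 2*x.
<p,q> = 20/3

Expand the product: p(x)·q(x) = -2*x^2 - 2*x + 4.
∫_{-1}^{1} of each monomial x^k gives [2/(k+1) if k even, 0 if k odd]. Integrating term-by-term (or equivalently evaluating the antiderivative F(x) = -2*x^3/3 - x^2 + 4*x at the endpoints):
  F(1) − F(−1) = 7/3 − (-13/3) = 20/3.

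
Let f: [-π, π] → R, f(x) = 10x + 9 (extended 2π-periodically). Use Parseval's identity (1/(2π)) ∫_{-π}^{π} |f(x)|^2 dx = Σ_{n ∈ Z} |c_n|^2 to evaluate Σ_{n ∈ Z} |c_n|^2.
Σ |c_n|^2 = 100π^2/3 + 81

Expand and integrate term by term over [-π, π]:
  ∫ (10x)^2 dx = 100·(2π^3/3); ∫ 2·10·(9)·x dx = 0 (odd integrand); ∫ 9^2 dx = 81·2π.
So (1/(2π)) ∫_{-π}^{π} (10x + 9)^2 dx = 100π^2/3 + 81 = 100π^2/3 + 81.
Parseval ⇒ Σ |c_n|^2 = 100π^2/3 + 81.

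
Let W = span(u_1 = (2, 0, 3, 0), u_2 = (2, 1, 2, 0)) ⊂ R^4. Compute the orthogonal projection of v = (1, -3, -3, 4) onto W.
proj_W(v) = (-28/17, -21/17, -21/17, 0)

Set up U = [u_1 | ... | u_2] ∈ R^(4×2). The projector onto W = col(U) is P = U (U^T U)^(-1) U^T.
Compute U^T U =
  [13, 10]
  [10, 9],
and U^T v = (-7, -7).
Solve U^T U · c = U^T v for the coefficients: c = (7/17, -21/17). The projection is proj_W(v) = U c.
Check: (v - proj_W(v)) · u_1 = 0  (should be 0).
Check: (v - proj_W(v)) · u_2 = 0  (should be 0).
Result: proj_W(v) = (-28/17, -21/17, -21/17, 0).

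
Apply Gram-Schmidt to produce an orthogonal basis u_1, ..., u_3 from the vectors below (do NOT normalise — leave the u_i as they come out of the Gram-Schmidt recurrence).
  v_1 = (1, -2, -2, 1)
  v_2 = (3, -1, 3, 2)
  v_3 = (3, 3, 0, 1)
Orthogonal basis:
  u_1 = (1, -2, -2, 1)
  u_2 = (29/10, -4/5, 16/5, 19/10)
  u_3 = (495/229, 661/229, -354/229, 119/229)

Apply the Gram-Schmidt recurrence
  u_1 = v_1
  u_i = v_i − Σ_{j<i} ((v_i · u_j) / (u_j · u_j)) · u_j.

Step by step this gives:
  u_1 = (1, -2, -2, 1)
  u_2 = (29/10, -4/5, 16/5, 19/10)
  u_3 = (495/229, 661/229, -354/229, 119/229)

Orthogonality check:
  u_2 · u_1 = 0 (should be 0)
  u_3 · u_1 = 0 (should be 0)
  u_3 · u_2 = 0 (should be 0)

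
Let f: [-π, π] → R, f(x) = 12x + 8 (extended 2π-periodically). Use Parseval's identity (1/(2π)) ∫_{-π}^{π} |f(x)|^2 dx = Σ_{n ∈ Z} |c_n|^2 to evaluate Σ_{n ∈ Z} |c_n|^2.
Σ |c_n|^2 = 48π^2 + 64

Expand and integrate term by term over [-π, π]:
  ∫ (12x)^2 dx = 144·(2π^3/3); ∫ 2·12·(8)·x dx = 0 (odd integrand); ∫ 8^2 dx = 64·2π.
So (1/(2π)) ∫_{-π}^{π} (12x + 8)^2 dx = 144π^2/3 + 64 = 48π^2 + 64.
Parseval ⇒ Σ |c_n|^2 = 48π^2 + 64.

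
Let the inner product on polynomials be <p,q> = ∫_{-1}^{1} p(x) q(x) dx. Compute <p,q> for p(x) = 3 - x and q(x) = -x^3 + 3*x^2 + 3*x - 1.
<p,q> = -8/5

Expand the product: p(x)·q(x) = x^4 - 6*x^3 + 6*x^2 + 10*x - 3.
∫_{-1}^{1} of each monomial x^k gives [2/(k+1) if k even, 0 if k odd]. Integrating term-by-term (or equivalently evaluating the antiderivative F(x) = x^5/5 - 3*x^4/2 + 2*x^3 + 5*x^2 - 3*x at the endpoints):
  F(1) − F(−1) = 27/10 − (43/10) = -8/5.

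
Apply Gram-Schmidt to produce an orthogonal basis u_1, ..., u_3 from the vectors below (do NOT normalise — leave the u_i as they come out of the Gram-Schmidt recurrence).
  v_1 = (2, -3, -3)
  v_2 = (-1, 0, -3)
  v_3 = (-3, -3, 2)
Orthogonal basis:
  u_1 = (2, -3, -3)
  u_2 = (-18/11, 21/22, -45/22)
  u_3 = (-60/19, -60/19, 20/19)

Apply the Gram-Schmidt recurrence
  u_1 = v_1
  u_i = v_i − Σ_{j<i} ((v_i · u_j) / (u_j · u_j)) · u_j.

Step by step this gives:
  u_1 = (2, -3, -3)
  u_2 = (-18/11, 21/22, -45/22)
  u_3 = (-60/19, -60/19, 20/19)

Orthogonality check:
  u_2 · u_1 = 0 (should be 0)
  u_3 · u_1 = 0 (should be 0)
  u_3 · u_2 = 0 (should be 0)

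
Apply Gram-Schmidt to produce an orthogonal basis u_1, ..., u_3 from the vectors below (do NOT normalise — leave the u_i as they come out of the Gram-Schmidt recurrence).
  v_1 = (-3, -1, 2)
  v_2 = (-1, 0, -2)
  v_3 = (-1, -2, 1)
Orthogonal basis:
  u_1 = (-3, -1, 2)
  u_2 = (-17/14, -1/14, -13/7)
  u_3 = (26/69, -104/69, -13/69)

Apply the Gram-Schmidt recurrence
  u_1 = v_1
  u_i = v_i − Σ_{j<i} ((v_i · u_j) / (u_j · u_j)) · u_j.

Step by step this gives:
  u_1 = (-3, -1, 2)
  u_2 = (-17/14, -1/14, -13/7)
  u_3 = (26/69, -104/69, -13/69)

Orthogonality check:
  u_2 · u_1 = 0 (should be 0)
  u_3 · u_1 = 0 (should be 0)
  u_3 · u_2 = 0 (should be 0)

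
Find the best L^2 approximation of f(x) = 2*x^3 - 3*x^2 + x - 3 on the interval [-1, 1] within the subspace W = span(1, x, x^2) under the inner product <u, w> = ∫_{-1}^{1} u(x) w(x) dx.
g(x) = -3*x^2 + 11*x/5 - 3

The best approximation g ∈ W is the orthogonal projection of f onto W. Writing g = a_0 + a_1 x + a_2 x^2, the coefficients solve the normal equations G · a = b where
  G_{ij} = <φ_i, φ_j> and b_i = <f, φ_i>, with φ_0 = 1, φ_1 = x, φ_2 = x^2.
G =
  [2, 0, 2/3]
  [0, 2/3, 0]
  [2/3, 0, 2/5],
b = (-8, 22/15, -16/5).
Solving gives a_0 = -3, a_1 = 11/5, a_2 = -3, so
  g(x) = -3*x^2 + 11*x/5 - 3.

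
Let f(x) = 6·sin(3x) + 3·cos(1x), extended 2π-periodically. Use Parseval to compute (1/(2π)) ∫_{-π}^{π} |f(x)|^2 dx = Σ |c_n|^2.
Σ |c_n|^2 = 45/2

Expand |f|^2 and use orthogonality of {sin(nx), cos(mx)} on [-π, π]:
  ∫_{-π}^{π} sin(nx)^2 dx = π, ∫ cos(mx)^2 dx = π, and cross terms integrate to 0.
So ∫_{-π}^{π} f(x)^2 dx = 6^2 · π + 3^2 · π = (36 + 9)π.
Divide by 2π: (36 + 9)/2 = 45/2.
By Parseval, this equals Σ |c_n|^2.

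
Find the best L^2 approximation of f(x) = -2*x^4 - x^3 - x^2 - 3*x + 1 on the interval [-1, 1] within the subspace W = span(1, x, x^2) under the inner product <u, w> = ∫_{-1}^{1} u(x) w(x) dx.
g(x) = -19*x^2/7 - 18*x/5 + 41/35

The best approximation g ∈ W is the orthogonal projection of f onto W. Writing g = a_0 + a_1 x + a_2 x^2, the coefficients solve the normal equations G · a = b where
  G_{ij} = <φ_i, φ_j> and b_i = <f, φ_i>, with φ_0 = 1, φ_1 = x, φ_2 = x^2.
G =
  [2, 0, 2/3]
  [0, 2/3, 0]
  [2/3, 0, 2/5],
b = (8/15, -12/5, -32/105).
Solving gives a_0 = 41/35, a_1 = -18/5, a_2 = -19/7, so
  g(x) = -19*x^2/7 - 18*x/5 + 41/35.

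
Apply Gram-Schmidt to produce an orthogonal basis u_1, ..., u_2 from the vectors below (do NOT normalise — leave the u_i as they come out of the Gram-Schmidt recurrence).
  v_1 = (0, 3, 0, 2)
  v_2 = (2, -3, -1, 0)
Orthogonal basis:
  u_1 = (0, 3, 0, 2)
  u_2 = (2, -12/13, -1, 18/13)

Apply the Gram-Schmidt recurrence
  u_1 = v_1
  u_i = v_i − Σ_{j<i} ((v_i · u_j) / (u_j · u_j)) · u_j.

Step by step this gives:
  u_1 = (0, 3, 0, 2)
  u_2 = (2, -12/13, -1, 18/13)

Orthogonality check:
  u_2 · u_1 = 0 (should be 0)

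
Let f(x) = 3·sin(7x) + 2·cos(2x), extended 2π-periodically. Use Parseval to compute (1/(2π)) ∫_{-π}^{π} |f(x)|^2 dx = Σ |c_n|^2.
Σ |c_n|^2 = 13/2

Expand |f|^2 and use orthogonality of {sin(nx), cos(mx)} on [-π, π]:
  ∫_{-π}^{π} sin(nx)^2 dx = π, ∫ cos(mx)^2 dx = π, and cross terms integrate to 0.
So ∫_{-π}^{π} f(x)^2 dx = 3^2 · π + 2^2 · π = (9 + 4)π.
Divide by 2π: (9 + 4)/2 = 13/2.
By Parseval, this equals Σ |c_n|^2.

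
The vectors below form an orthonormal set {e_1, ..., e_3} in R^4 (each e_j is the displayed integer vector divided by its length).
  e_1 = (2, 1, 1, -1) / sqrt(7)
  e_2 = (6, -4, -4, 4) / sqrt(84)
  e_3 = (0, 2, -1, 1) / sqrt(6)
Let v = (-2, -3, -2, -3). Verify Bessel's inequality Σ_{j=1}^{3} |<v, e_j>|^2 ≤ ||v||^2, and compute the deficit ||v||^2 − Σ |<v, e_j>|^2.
Σ |<v, e_j>|^2 = 27/2; ||v||^2 = 26; deficit = 25/2

Write each e_j = u_j / sqrt(<u_j, u_j>) where u_j is the displayed integer vector. Then <v, e_j> = <v, u_j> / sqrt(<u_j, u_j>), so |<v, e_j>|^2 = <v, u_j>^2 / <u_j, u_j>.
Coefficients: <v, e_1> = -6/sqrt(7), <v, e_2> = -4/sqrt(84), <v, e_3> = -7/sqrt(6).
Square and sum: Σ |<v, e_j>|^2 = 27/2.
Compute ||v||^2 = v·v = 26.
Deficit = 26 − 27/2 = 25/2 ≥ 0, confirming Bessel's inequality. (The deficit equals ||v − Σ <v,e_j> e_j||^2, the squared distance from v to span{e_j}.)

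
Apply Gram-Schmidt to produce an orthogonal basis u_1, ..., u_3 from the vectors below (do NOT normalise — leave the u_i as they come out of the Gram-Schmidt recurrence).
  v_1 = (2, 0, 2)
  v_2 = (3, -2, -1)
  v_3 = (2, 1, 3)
Orthogonal basis:
  u_1 = (2, 0, 2)
  u_2 = (2, -2, -2)
  u_3 = (1/6, 1/3, -1/6)

Apply the Gram-Schmidt recurrence
  u_1 = v_1
  u_i = v_i − Σ_{j<i} ((v_i · u_j) / (u_j · u_j)) · u_j.

Step by step this gives:
  u_1 = (2, 0, 2)
  u_2 = (2, -2, -2)
  u_3 = (1/6, 1/3, -1/6)

Orthogonality check:
  u_2 · u_1 = 0 (should be 0)
  u_3 · u_1 = 0 (should be 0)
  u_3 · u_2 = 0 (should be 0)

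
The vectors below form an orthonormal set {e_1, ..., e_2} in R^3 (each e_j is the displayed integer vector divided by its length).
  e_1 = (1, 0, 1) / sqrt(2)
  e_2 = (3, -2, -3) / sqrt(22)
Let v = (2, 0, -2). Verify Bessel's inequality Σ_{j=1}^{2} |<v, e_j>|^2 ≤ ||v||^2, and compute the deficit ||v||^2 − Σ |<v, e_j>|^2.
Σ |<v, e_j>|^2 = 72/11; ||v||^2 = 8; deficit = 16/11

Write each e_j = u_j / sqrt(<u_j, u_j>) where u_j is the displayed integer vector. Then <v, e_j> = <v, u_j> / sqrt(<u_j, u_j>), so |<v, e_j>|^2 = <v, u_j>^2 / <u_j, u_j>.
Coefficients: <v, e_1> = 0/sqrt(2), <v, e_2> = 12/sqrt(22).
Square and sum: Σ |<v, e_j>|^2 = 72/11.
Compute ||v||^2 = v·v = 8.
Deficit = 8 − 72/11 = 16/11 ≥ 0, confirming Bessel's inequality. (The deficit equals ||v − Σ <v,e_j> e_j||^2, the squared distance from v to span{e_j}.)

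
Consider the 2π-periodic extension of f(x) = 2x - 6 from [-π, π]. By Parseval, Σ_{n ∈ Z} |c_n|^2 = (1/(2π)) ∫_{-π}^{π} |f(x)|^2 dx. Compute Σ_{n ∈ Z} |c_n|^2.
Σ |c_n|^2 = 4π^2/3 + 36

Expand and integrate term by term over [-π, π]:
  ∫ (2x)^2 dx = 4·(2π^3/3); ∫ 2·2·(-6)·x dx = 0 (odd integrand); ∫ (-6)^2 dx = 36·2π.
So (1/(2π)) ∫_{-π}^{π} (2x - 6)^2 dx = 4π^2/3 + 36 = 4π^2/3 + 36.
Parseval ⇒ Σ |c_n|^2 = 4π^2/3 + 36.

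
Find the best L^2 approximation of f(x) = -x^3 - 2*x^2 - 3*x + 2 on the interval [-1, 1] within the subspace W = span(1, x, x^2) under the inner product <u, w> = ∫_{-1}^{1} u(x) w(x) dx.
g(x) = -2*x^2 - 18*x/5 + 2

The best approximation g ∈ W is the orthogonal projection of f onto W. Writing g = a_0 + a_1 x + a_2 x^2, the coefficients solve the normal equations G · a = b where
  G_{ij} = <φ_i, φ_j> and b_i = <f, φ_i>, with φ_0 = 1, φ_1 = x, φ_2 = x^2.
G =
  [2, 0, 2/3]
  [0, 2/3, 0]
  [2/3, 0, 2/5],
b = (8/3, -12/5, 8/15).
Solving gives a_0 = 2, a_1 = -18/5, a_2 = -2, so
  g(x) = -2*x^2 - 18*x/5 + 2.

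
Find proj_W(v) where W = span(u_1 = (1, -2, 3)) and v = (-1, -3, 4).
proj_W(v) = (17/14, -17/7, 51/14)

Set up U = [u_1 | ... | u_1] ∈ R^(3×1). The projector onto W = col(U) is P = U (U^T U)^(-1) U^T.
Compute U^T U =
  [14],
and U^T v = (17).
Solve U^T U · c = U^T v for the coefficients: c = (17/14). The projection is proj_W(v) = U c.
Check: (v - proj_W(v)) · u_1 = 0  (should be 0).
Result: proj_W(v) = (17/14, -17/7, 51/14).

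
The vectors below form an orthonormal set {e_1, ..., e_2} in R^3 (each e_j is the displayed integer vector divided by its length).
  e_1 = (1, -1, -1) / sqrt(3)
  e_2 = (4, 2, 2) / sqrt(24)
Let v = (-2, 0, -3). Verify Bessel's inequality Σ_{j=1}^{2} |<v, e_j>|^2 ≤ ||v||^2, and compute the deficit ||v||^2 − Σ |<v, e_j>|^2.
Σ |<v, e_j>|^2 = 17/2; ||v||^2 = 13; deficit = 9/2

Write each e_j = u_j / sqrt(<u_j, u_j>) where u_j is the displayed integer vector. Then <v, e_j> = <v, u_j> / sqrt(<u_j, u_j>), so |<v, e_j>|^2 = <v, u_j>^2 / <u_j, u_j>.
Coefficients: <v, e_1> = 1/sqrt(3), <v, e_2> = -14/sqrt(24).
Square and sum: Σ |<v, e_j>|^2 = 17/2.
Compute ||v||^2 = v·v = 13.
Deficit = 13 − 17/2 = 9/2 ≥ 0, confirming Bessel's inequality. (The deficit equals ||v − Σ <v,e_j> e_j||^2, the squared distance from v to span{e_j}.)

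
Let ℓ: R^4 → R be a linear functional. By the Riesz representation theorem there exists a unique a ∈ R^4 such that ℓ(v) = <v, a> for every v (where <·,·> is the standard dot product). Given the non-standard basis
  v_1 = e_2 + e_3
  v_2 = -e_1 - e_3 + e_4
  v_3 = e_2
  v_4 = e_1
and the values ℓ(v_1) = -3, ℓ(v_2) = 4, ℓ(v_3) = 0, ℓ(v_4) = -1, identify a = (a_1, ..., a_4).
a = (-1, 0, -3, 0)

Write a = (a_1, ..., a_4) in the standard basis. For each basis vector v_i, ℓ(v_i) = <v_i, a> is a linear equation in the a_j's. Collect the n equations into a matrix system V a = ℓ, where row i of V is v_i (expressed in the standard basis). Since V is invertible (lower-triangular with 1s on the diagonal, up to permutation), solve by back-substitution:
  V =
[[0, 1, 1, 0],
 [-1, 0, -1, 1],
 [0, 1, 0, 0],
 [1, 0, 0, 0]]
  V a = (-3, 4, 0, -1)
Solving gives a = (-1, 0, -3, 0).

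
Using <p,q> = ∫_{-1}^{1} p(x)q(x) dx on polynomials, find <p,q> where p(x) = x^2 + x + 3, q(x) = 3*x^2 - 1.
<p,q> = 8/15

Expand the product: p(x)·q(x) = 3*x^4 + 3*x^3 + 8*x^2 - x - 3.
∫_{-1}^{1} of each monomial x^k gives [2/(k+1) if k even, 0 if k odd]. Integrating term-by-term (or equivalently evaluating the antiderivative F(x) = 3*x^5/5 + 3*x^4/4 + 8*x^3/3 - x^2/2 - 3*x at the endpoints):
  F(1) − F(−1) = 31/60 − (-1/60) = 8/15.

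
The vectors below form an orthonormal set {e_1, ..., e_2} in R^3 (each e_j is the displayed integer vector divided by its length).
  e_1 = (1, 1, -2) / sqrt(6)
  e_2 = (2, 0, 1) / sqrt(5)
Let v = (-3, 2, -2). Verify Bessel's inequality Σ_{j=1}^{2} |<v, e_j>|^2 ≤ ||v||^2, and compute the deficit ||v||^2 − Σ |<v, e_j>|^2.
Σ |<v, e_j>|^2 = 143/10; ||v||^2 = 17; deficit = 27/10

Write each e_j = u_j / sqrt(<u_j, u_j>) where u_j is the displayed integer vector. Then <v, e_j> = <v, u_j> / sqrt(<u_j, u_j>), so |<v, e_j>|^2 = <v, u_j>^2 / <u_j, u_j>.
Coefficients: <v, e_1> = 3/sqrt(6), <v, e_2> = -8/sqrt(5).
Square and sum: Σ |<v, e_j>|^2 = 143/10.
Compute ||v||^2 = v·v = 17.
Deficit = 17 − 143/10 = 27/10 ≥ 0, confirming Bessel's inequality. (The deficit equals ||v − Σ <v,e_j> e_j||^2, the squared distance from v to span{e_j}.)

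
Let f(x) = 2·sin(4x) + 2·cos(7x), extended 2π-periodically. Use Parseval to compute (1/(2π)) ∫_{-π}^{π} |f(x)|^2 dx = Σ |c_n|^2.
Σ |c_n|^2 = 4

Expand |f|^2 and use orthogonality of {sin(nx), cos(mx)} on [-π, π]:
  ∫_{-π}^{π} sin(nx)^2 dx = π, ∫ cos(mx)^2 dx = π, and cross terms integrate to 0.
So ∫_{-π}^{π} f(x)^2 dx = 2^2 · π + 2^2 · π = (4 + 4)π.
Divide by 2π: (4 + 4)/2 = 4.
By Parseval, this equals Σ |c_n|^2.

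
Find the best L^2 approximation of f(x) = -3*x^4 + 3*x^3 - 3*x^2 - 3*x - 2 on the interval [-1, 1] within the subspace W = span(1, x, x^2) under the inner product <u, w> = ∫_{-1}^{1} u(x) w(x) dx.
g(x) = -39*x^2/7 - 6*x/5 - 61/35

The best approximation g ∈ W is the orthogonal projection of f onto W. Writing g = a_0 + a_1 x + a_2 x^2, the coefficients solve the normal equations G · a = b where
  G_{ij} = <φ_i, φ_j> and b_i = <f, φ_i>, with φ_0 = 1, φ_1 = x, φ_2 = x^2.
G =
  [2, 0, 2/3]
  [0, 2/3, 0]
  [2/3, 0, 2/5],
b = (-36/5, -4/5, -356/105).
Solving gives a_0 = -61/35, a_1 = -6/5, a_2 = -39/7, so
  g(x) = -39*x^2/7 - 6*x/5 - 61/35.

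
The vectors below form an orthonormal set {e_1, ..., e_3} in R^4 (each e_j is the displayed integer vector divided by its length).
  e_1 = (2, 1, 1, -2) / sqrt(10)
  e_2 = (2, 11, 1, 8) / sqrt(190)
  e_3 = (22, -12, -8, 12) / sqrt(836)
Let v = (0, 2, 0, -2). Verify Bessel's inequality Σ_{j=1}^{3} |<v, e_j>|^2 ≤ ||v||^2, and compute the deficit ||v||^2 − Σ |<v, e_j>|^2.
Σ |<v, e_j>|^2 = 72/11; ||v||^2 = 8; deficit = 16/11

Write each e_j = u_j / sqrt(<u_j, u_j>) where u_j is the displayed integer vector. Then <v, e_j> = <v, u_j> / sqrt(<u_j, u_j>), so |<v, e_j>|^2 = <v, u_j>^2 / <u_j, u_j>.
Coefficients: <v, e_1> = 6/sqrt(10), <v, e_2> = 6/sqrt(190), <v, e_3> = -48/sqrt(836).
Square and sum: Σ |<v, e_j>|^2 = 72/11.
Compute ||v||^2 = v·v = 8.
Deficit = 8 − 72/11 = 16/11 ≥ 0, confirming Bessel's inequality. (The deficit equals ||v − Σ <v,e_j> e_j||^2, the squared distance from v to span{e_j}.)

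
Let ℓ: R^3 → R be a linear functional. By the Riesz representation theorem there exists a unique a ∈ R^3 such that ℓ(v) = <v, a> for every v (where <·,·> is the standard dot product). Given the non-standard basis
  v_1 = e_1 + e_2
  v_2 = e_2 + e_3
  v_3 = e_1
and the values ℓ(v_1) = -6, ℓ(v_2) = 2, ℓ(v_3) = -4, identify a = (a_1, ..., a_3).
a = (-4, -2, 4)

Write a = (a_1, ..., a_3) in the standard basis. For each basis vector v_i, ℓ(v_i) = <v_i, a> is a linear equation in the a_j's. Collect the n equations into a matrix system V a = ℓ, where row i of V is v_i (expressed in the standard basis). Since V is invertible (lower-triangular with 1s on the diagonal, up to permutation), solve by back-substitution:
  V =
[[1, 1, 0],
 [0, 1, 1],
 [1, 0, 0]]
  V a = (-6, 2, -4)
Solving gives a = (-4, -2, 4).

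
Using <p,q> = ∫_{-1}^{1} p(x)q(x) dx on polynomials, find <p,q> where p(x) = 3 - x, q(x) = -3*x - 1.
<p,q> = -4

Expand the product: p(x)·q(x) = 3*x^2 - 8*x - 3.
∫_{-1}^{1} of each monomial x^k gives [2/(k+1) if k even, 0 if k odd]. Integrating term-by-term (or equivalently evaluating the antiderivative F(x) = x^3 - 4*x^2 - 3*x at the endpoints):
  F(1) − F(−1) = -6 − (-2) = -4.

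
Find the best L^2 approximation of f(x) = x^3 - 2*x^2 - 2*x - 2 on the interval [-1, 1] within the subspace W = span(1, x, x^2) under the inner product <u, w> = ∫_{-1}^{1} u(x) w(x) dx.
g(x) = -2*x^2 - 7*x/5 - 2

The best approximation g ∈ W is the orthogonal projection of f onto W. Writing g = a_0 + a_1 x + a_2 x^2, the coefficients solve the normal equations G · a = b where
  G_{ij} = <φ_i, φ_j> and b_i = <f, φ_i>, with φ_0 = 1, φ_1 = x, φ_2 = x^2.
G =
  [2, 0, 2/3]
  [0, 2/3, 0]
  [2/3, 0, 2/5],
b = (-16/3, -14/15, -32/15).
Solving gives a_0 = -2, a_1 = -7/5, a_2 = -2, so
  g(x) = -2*x^2 - 7*x/5 - 2.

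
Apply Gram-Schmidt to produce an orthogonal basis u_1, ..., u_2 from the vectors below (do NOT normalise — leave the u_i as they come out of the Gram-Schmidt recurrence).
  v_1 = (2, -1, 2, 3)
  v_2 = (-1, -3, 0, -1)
Orthogonal basis:
  u_1 = (2, -1, 2, 3)
  u_2 = (-7/9, -28/9, 2/9, -2/3)

Apply the Gram-Schmidt recurrence
  u_1 = v_1
  u_i = v_i − Σ_{j<i} ((v_i · u_j) / (u_j · u_j)) · u_j.

Step by step this gives:
  u_1 = (2, -1, 2, 3)
  u_2 = (-7/9, -28/9, 2/9, -2/3)

Orthogonality check:
  u_2 · u_1 = 0 (should be 0)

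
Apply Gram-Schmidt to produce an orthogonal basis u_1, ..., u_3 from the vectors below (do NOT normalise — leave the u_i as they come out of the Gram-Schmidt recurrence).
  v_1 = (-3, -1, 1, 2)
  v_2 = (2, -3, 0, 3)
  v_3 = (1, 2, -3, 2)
Orthogonal basis:
  u_1 = (-3, -1, 1, 2)
  u_2 = (13/5, -14/5, -1/5, 13/5)
  u_3 = (-15/107, 674/321, -869/321, 704/321)

Apply the Gram-Schmidt recurrence
  u_1 = v_1
  u_i = v_i − Σ_{j<i} ((v_i · u_j) / (u_j · u_j)) · u_j.

Step by step this gives:
  u_1 = (-3, -1, 1, 2)
  u_2 = (13/5, -14/5, -1/5, 13/5)
  u_3 = (-15/107, 674/321, -869/321, 704/321)

Orthogonality check:
  u_2 · u_1 = 0 (should be 0)
  u_3 · u_1 = 0 (should be 0)
  u_3 · u_2 = 0 (should be 0)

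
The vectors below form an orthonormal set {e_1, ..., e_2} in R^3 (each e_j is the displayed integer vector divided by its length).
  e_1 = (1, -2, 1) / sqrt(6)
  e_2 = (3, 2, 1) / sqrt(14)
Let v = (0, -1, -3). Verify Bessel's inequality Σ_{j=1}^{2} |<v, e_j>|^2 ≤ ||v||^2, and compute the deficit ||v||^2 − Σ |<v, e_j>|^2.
Σ |<v, e_j>|^2 = 41/21; ||v||^2 = 10; deficit = 169/21

Write each e_j = u_j / sqrt(<u_j, u_j>) where u_j is the displayed integer vector. Then <v, e_j> = <v, u_j> / sqrt(<u_j, u_j>), so |<v, e_j>|^2 = <v, u_j>^2 / <u_j, u_j>.
Coefficients: <v, e_1> = -1/sqrt(6), <v, e_2> = -5/sqrt(14).
Square and sum: Σ |<v, e_j>|^2 = 41/21.
Compute ||v||^2 = v·v = 10.
Deficit = 10 − 41/21 = 169/21 ≥ 0, confirming Bessel's inequality. (The deficit equals ||v − Σ <v,e_j> e_j||^2, the squared distance from v to span{e_j}.)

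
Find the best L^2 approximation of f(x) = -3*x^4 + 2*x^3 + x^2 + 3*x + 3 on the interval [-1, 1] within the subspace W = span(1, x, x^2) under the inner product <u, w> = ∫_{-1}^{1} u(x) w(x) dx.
g(x) = -11*x^2/7 + 21*x/5 + 114/35

The best approximation g ∈ W is the orthogonal projection of f onto W. Writing g = a_0 + a_1 x + a_2 x^2, the coefficients solve the normal equations G · a = b where
  G_{ij} = <φ_i, φ_j> and b_i = <f, φ_i>, with φ_0 = 1, φ_1 = x, φ_2 = x^2.
G =
  [2, 0, 2/3]
  [0, 2/3, 0]
  [2/3, 0, 2/5],
b = (82/15, 14/5, 54/35).
Solving gives a_0 = 114/35, a_1 = 21/5, a_2 = -11/7, so
  g(x) = -11*x^2/7 + 21*x/5 + 114/35.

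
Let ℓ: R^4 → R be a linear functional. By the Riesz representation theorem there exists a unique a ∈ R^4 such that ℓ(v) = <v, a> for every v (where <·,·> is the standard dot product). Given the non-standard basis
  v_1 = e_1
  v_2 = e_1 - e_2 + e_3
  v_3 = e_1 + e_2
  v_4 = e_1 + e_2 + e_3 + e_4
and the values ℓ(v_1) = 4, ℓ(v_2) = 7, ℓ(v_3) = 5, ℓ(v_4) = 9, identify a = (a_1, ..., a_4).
a = (4, 1, 4, 0)

Write a = (a_1, ..., a_4) in the standard basis. For each basis vector v_i, ℓ(v_i) = <v_i, a> is a linear equation in the a_j's. Collect the n equations into a matrix system V a = ℓ, where row i of V is v_i (expressed in the standard basis). Since V is invertible (lower-triangular with 1s on the diagonal, up to permutation), solve by back-substitution:
  V =
[[1, 0, 0, 0],
 [1, -1, 1, 0],
 [1, 1, 0, 0],
 [1, 1, 1, 1]]
  V a = (4, 7, 5, 9)
Solving gives a = (4, 1, 4, 0).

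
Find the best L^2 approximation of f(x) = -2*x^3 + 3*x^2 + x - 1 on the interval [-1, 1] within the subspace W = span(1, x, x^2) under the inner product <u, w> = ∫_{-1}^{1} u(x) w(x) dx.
g(x) = 3*x^2 - x/5 - 1

The best approximation g ∈ W is the orthogonal projection of f onto W. Writing g = a_0 + a_1 x + a_2 x^2, the coefficients solve the normal equations G · a = b where
  G_{ij} = <φ_i, φ_j> and b_i = <f, φ_i>, with φ_0 = 1, φ_1 = x, φ_2 = x^2.
G =
  [2, 0, 2/3]
  [0, 2/3, 0]
  [2/3, 0, 2/5],
b = (0, -2/15, 8/15).
Solving gives a_0 = -1, a_1 = -1/5, a_2 = 3, so
  g(x) = 3*x^2 - x/5 - 1.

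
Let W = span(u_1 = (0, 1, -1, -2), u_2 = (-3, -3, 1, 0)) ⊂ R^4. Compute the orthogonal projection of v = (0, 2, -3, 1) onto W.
proj_W(v) = (9/7, 3/2, -9/14, -3/7)

Set up U = [u_1 | ... | u_2] ∈ R^(4×2). The projector onto W = col(U) is P = U (U^T U)^(-1) U^T.
Compute U^T U =
  [6, -4]
  [-4, 19],
and U^T v = (3, -9).
Solve U^T U · c = U^T v for the coefficients: c = (3/14, -3/7). The projection is proj_W(v) = U c.
Check: (v - proj_W(v)) · u_1 = 0  (should be 0).
Check: (v - proj_W(v)) · u_2 = 0  (should be 0).
Result: proj_W(v) = (9/7, 3/2, -9/14, -3/7).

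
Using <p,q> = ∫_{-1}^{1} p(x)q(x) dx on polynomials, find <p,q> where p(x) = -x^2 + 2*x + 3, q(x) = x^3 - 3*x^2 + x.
<p,q> = -8/3

Expand the product: p(x)·q(x) = -x^5 + 5*x^4 - 4*x^3 - 7*x^2 + 3*x.
∫_{-1}^{1} of each monomial x^k gives [2/(k+1) if k even, 0 if k odd]. Integrating term-by-term (or equivalently evaluating the antiderivative F(x) = -x^6/6 + x^5 - x^4 - 7*x^3/3 + 3*x^2/2 at the endpoints):
  F(1) − F(−1) = -1 − (5/3) = -8/3.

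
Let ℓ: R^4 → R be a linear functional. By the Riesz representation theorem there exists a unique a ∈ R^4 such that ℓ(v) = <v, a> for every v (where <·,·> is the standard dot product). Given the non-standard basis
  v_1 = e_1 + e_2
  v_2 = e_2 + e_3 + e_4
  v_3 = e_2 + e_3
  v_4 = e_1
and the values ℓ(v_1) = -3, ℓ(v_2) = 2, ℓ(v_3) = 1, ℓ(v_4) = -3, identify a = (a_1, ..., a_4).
a = (-3, 0, 1, 1)

Write a = (a_1, ..., a_4) in the standard basis. For each basis vector v_i, ℓ(v_i) = <v_i, a> is a linear equation in the a_j's. Collect the n equations into a matrix system V a = ℓ, where row i of V is v_i (expressed in the standard basis). Since V is invertible (lower-triangular with 1s on the diagonal, up to permutation), solve by back-substitution:
  V =
[[1, 1, 0, 0],
 [0, 1, 1, 1],
 [0, 1, 1, 0],
 [1, 0, 0, 0]]
  V a = (-3, 2, 1, -3)
Solving gives a = (-3, 0, 1, 1).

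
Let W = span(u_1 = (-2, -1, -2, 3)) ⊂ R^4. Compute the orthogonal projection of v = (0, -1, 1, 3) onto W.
proj_W(v) = (-8/9, -4/9, -8/9, 4/3)

Set up U = [u_1 | ... | u_1] ∈ R^(4×1). The projector onto W = col(U) is P = U (U^T U)^(-1) U^T.
Compute U^T U =
  [18],
and U^T v = (8).
Solve U^T U · c = U^T v for the coefficients: c = (4/9). The projection is proj_W(v) = U c.
Check: (v - proj_W(v)) · u_1 = 0  (should be 0).
Result: proj_W(v) = (-8/9, -4/9, -8/9, 4/3).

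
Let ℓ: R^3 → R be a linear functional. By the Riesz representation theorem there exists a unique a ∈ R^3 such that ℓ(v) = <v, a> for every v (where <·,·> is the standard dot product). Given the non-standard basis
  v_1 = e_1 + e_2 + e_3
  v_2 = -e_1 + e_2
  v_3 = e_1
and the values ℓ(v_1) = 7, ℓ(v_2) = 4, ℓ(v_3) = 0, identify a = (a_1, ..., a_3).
a = (0, 4, 3)

Write a = (a_1, ..., a_3) in the standard basis. For each basis vector v_i, ℓ(v_i) = <v_i, a> is a linear equation in the a_j's. Collect the n equations into a matrix system V a = ℓ, where row i of V is v_i (expressed in the standard basis). Since V is invertible (lower-triangular with 1s on the diagonal, up to permutation), solve by back-substitution:
  V =
[[1, 1, 1],
 [-1, 1, 0],
 [1, 0, 0]]
  V a = (7, 4, 0)
Solving gives a = (0, 4, 3).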